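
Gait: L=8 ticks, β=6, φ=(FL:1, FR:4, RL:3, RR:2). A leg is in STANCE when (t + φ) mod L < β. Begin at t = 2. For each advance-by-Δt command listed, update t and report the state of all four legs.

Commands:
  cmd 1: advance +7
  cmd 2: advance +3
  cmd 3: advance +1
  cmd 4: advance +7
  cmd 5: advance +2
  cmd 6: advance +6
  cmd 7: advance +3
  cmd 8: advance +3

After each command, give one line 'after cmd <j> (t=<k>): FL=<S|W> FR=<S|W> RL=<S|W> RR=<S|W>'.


after cmd 1 (t=9): FL=S FR=S RL=S RR=S
after cmd 2 (t=12): FL=S FR=S RL=W RR=W
after cmd 3 (t=13): FL=W FR=S RL=S RR=W
after cmd 4 (t=20): FL=S FR=S RL=W RR=W
after cmd 5 (t=22): FL=W FR=S RL=S RR=S
after cmd 6 (t=28): FL=S FR=S RL=W RR=W
after cmd 7 (t=31): FL=S FR=S RL=S RR=S
after cmd 8 (t=34): FL=S FR=W RL=S RR=S

start t=2: FL=S FR=W RL=S RR=S
cmd 1: advance +7 → t=9, phase=(2,5,4,3) → FL=S FR=S RL=S RR=S
cmd 2: advance +3 → t=12, phase=(5,0,7,6) → FL=S FR=S RL=W RR=W
cmd 3: advance +1 → t=13, phase=(6,1,0,7) → FL=W FR=S RL=S RR=W
cmd 4: advance +7 → t=20, phase=(5,0,7,6) → FL=S FR=S RL=W RR=W
cmd 5: advance +2 → t=22, phase=(7,2,1,0) → FL=W FR=S RL=S RR=S
cmd 6: advance +6 → t=28, phase=(5,0,7,6) → FL=S FR=S RL=W RR=W
cmd 7: advance +3 → t=31, phase=(0,3,2,1) → FL=S FR=S RL=S RR=S
cmd 8: advance +3 → t=34, phase=(3,6,5,4) → FL=S FR=W RL=S RR=S


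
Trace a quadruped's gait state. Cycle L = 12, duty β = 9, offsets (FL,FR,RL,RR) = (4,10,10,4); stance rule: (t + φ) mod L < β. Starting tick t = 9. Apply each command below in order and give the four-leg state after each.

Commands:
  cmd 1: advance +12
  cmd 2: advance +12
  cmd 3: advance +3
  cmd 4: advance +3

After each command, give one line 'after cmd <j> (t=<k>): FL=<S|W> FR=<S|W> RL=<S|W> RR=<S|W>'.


after cmd 1 (t=21): FL=S FR=S RL=S RR=S
after cmd 2 (t=33): FL=S FR=S RL=S RR=S
after cmd 3 (t=36): FL=S FR=W RL=W RR=S
after cmd 4 (t=39): FL=S FR=S RL=S RR=S

start t=9: FL=S FR=S RL=S RR=S
cmd 1: advance +12 → t=21, phase=(1,7,7,1) → FL=S FR=S RL=S RR=S
cmd 2: advance +12 → t=33, phase=(1,7,7,1) → FL=S FR=S RL=S RR=S
cmd 3: advance +3 → t=36, phase=(4,10,10,4) → FL=S FR=W RL=W RR=S
cmd 4: advance +3 → t=39, phase=(7,1,1,7) → FL=S FR=S RL=S RR=S


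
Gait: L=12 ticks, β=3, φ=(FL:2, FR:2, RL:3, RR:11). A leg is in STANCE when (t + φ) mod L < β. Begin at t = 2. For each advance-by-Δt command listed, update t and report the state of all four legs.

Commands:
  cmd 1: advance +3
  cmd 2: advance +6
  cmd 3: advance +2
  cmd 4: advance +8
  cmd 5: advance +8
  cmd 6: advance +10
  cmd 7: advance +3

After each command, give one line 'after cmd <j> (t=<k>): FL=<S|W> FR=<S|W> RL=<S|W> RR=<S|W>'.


start t=2: FL=W FR=W RL=W RR=S
cmd 1: advance +3 → t=5, phase=(7,7,8,4) → FL=W FR=W RL=W RR=W
cmd 2: advance +6 → t=11, phase=(1,1,2,10) → FL=S FR=S RL=S RR=W
cmd 3: advance +2 → t=13, phase=(3,3,4,0) → FL=W FR=W RL=W RR=S
cmd 4: advance +8 → t=21, phase=(11,11,0,8) → FL=W FR=W RL=S RR=W
cmd 5: advance +8 → t=29, phase=(7,7,8,4) → FL=W FR=W RL=W RR=W
cmd 6: advance +10 → t=39, phase=(5,5,6,2) → FL=W FR=W RL=W RR=S
cmd 7: advance +3 → t=42, phase=(8,8,9,5) → FL=W FR=W RL=W RR=W

after cmd 1 (t=5): FL=W FR=W RL=W RR=W
after cmd 2 (t=11): FL=S FR=S RL=S RR=W
after cmd 3 (t=13): FL=W FR=W RL=W RR=S
after cmd 4 (t=21): FL=W FR=W RL=S RR=W
after cmd 5 (t=29): FL=W FR=W RL=W RR=W
after cmd 6 (t=39): FL=W FR=W RL=W RR=S
after cmd 7 (t=42): FL=W FR=W RL=W RR=W


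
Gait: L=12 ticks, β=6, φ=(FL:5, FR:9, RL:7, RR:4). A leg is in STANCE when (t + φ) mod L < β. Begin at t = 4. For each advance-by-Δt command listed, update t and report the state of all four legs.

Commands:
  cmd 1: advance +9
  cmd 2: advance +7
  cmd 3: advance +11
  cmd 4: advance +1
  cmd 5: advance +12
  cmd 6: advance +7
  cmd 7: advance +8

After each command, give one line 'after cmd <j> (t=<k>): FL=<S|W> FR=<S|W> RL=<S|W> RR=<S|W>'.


after cmd 1 (t=13): FL=W FR=W RL=W RR=S
after cmd 2 (t=20): FL=S FR=S RL=S RR=S
after cmd 3 (t=31): FL=S FR=S RL=S RR=W
after cmd 4 (t=32): FL=S FR=S RL=S RR=S
after cmd 5 (t=44): FL=S FR=S RL=S RR=S
after cmd 6 (t=51): FL=W FR=S RL=W RR=W
after cmd 7 (t=59): FL=S FR=W RL=W RR=S

start t=4: FL=W FR=S RL=W RR=W
cmd 1: advance +9 → t=13, phase=(6,10,8,5) → FL=W FR=W RL=W RR=S
cmd 2: advance +7 → t=20, phase=(1,5,3,0) → FL=S FR=S RL=S RR=S
cmd 3: advance +11 → t=31, phase=(0,4,2,11) → FL=S FR=S RL=S RR=W
cmd 4: advance +1 → t=32, phase=(1,5,3,0) → FL=S FR=S RL=S RR=S
cmd 5: advance +12 → t=44, phase=(1,5,3,0) → FL=S FR=S RL=S RR=S
cmd 6: advance +7 → t=51, phase=(8,0,10,7) → FL=W FR=S RL=W RR=W
cmd 7: advance +8 → t=59, phase=(4,8,6,3) → FL=S FR=W RL=W RR=S


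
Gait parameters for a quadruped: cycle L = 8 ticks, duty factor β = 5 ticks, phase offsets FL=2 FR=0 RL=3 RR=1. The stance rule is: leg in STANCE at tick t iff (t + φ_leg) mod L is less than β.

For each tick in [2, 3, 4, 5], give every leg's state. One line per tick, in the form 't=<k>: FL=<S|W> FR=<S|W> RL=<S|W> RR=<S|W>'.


t=2: phase=(4,2,5,3) vs β=5 → FL=S FR=S RL=W RR=S
t=3: phase=(5,3,6,4) vs β=5 → FL=W FR=S RL=W RR=S
t=4: phase=(6,4,7,5) vs β=5 → FL=W FR=S RL=W RR=W
t=5: phase=(7,5,0,6) vs β=5 → FL=W FR=W RL=S RR=W

t=2: FL=S FR=S RL=W RR=S
t=3: FL=W FR=S RL=W RR=S
t=4: FL=W FR=S RL=W RR=W
t=5: FL=W FR=W RL=S RR=W


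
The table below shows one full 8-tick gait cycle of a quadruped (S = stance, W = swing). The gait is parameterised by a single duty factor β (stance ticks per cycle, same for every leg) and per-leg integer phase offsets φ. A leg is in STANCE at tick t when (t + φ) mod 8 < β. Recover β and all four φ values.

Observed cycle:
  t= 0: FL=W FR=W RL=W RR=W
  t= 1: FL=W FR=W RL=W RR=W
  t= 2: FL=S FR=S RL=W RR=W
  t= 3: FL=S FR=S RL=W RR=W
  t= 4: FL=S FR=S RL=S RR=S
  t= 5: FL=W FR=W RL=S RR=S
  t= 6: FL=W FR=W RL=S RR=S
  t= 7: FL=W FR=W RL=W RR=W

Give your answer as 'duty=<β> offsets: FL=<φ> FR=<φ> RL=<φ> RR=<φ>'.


duty β = stance ticks per leg = 3
FL: stance ticks = 3; W→S at t=2 → φ=6
FR: stance ticks = 3; W→S at t=2 → φ=6
RL: stance ticks = 3; W→S at t=4 → φ=4
RR: stance ticks = 3; W→S at t=4 → φ=4

duty=3 offsets: FL=6 FR=6 RL=4 RR=4


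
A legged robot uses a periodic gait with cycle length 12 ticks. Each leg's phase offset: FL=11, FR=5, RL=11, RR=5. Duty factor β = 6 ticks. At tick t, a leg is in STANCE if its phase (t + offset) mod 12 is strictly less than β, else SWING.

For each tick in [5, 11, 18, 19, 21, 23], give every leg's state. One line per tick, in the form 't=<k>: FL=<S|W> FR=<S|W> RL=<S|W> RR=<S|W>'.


t=5: FL=S FR=W RL=S RR=W
t=11: FL=W FR=S RL=W RR=S
t=18: FL=S FR=W RL=S RR=W
t=19: FL=W FR=S RL=W RR=S
t=21: FL=W FR=S RL=W RR=S
t=23: FL=W FR=S RL=W RR=S

t=5: phase=(4,10,4,10) vs β=6 → FL=S FR=W RL=S RR=W
t=11: phase=(10,4,10,4) vs β=6 → FL=W FR=S RL=W RR=S
t=18: phase=(5,11,5,11) vs β=6 → FL=S FR=W RL=S RR=W
t=19: phase=(6,0,6,0) vs β=6 → FL=W FR=S RL=W RR=S
t=21: phase=(8,2,8,2) vs β=6 → FL=W FR=S RL=W RR=S
t=23: phase=(10,4,10,4) vs β=6 → FL=W FR=S RL=W RR=S


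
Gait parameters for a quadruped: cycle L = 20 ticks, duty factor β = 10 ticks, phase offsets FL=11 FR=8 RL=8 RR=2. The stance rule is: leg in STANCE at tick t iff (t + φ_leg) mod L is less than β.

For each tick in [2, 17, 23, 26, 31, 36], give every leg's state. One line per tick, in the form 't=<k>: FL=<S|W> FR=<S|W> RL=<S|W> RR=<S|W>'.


t=2: FL=W FR=W RL=W RR=S
t=17: FL=S FR=S RL=S RR=W
t=23: FL=W FR=W RL=W RR=S
t=26: FL=W FR=W RL=W RR=S
t=31: FL=S FR=W RL=W RR=W
t=36: FL=S FR=S RL=S RR=W

t=2: phase=(13,10,10,4) vs β=10 → FL=W FR=W RL=W RR=S
t=17: phase=(8,5,5,19) vs β=10 → FL=S FR=S RL=S RR=W
t=23: phase=(14,11,11,5) vs β=10 → FL=W FR=W RL=W RR=S
t=26: phase=(17,14,14,8) vs β=10 → FL=W FR=W RL=W RR=S
t=31: phase=(2,19,19,13) vs β=10 → FL=S FR=W RL=W RR=W
t=36: phase=(7,4,4,18) vs β=10 → FL=S FR=S RL=S RR=W


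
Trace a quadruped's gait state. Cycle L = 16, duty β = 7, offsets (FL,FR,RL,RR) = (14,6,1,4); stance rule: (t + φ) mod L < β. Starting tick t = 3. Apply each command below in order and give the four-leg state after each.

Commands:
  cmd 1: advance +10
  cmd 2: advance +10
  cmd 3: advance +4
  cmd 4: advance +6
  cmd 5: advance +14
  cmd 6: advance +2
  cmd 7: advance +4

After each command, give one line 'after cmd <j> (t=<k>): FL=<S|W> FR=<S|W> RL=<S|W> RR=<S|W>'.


start t=3: FL=S FR=W RL=S RR=W
cmd 1: advance +10 → t=13, phase=(11,3,14,1) → FL=W FR=S RL=W RR=S
cmd 2: advance +10 → t=23, phase=(5,13,8,11) → FL=S FR=W RL=W RR=W
cmd 3: advance +4 → t=27, phase=(9,1,12,15) → FL=W FR=S RL=W RR=W
cmd 4: advance +6 → t=33, phase=(15,7,2,5) → FL=W FR=W RL=S RR=S
cmd 5: advance +14 → t=47, phase=(13,5,0,3) → FL=W FR=S RL=S RR=S
cmd 6: advance +2 → t=49, phase=(15,7,2,5) → FL=W FR=W RL=S RR=S
cmd 7: advance +4 → t=53, phase=(3,11,6,9) → FL=S FR=W RL=S RR=W

after cmd 1 (t=13): FL=W FR=S RL=W RR=S
after cmd 2 (t=23): FL=S FR=W RL=W RR=W
after cmd 3 (t=27): FL=W FR=S RL=W RR=W
after cmd 4 (t=33): FL=W FR=W RL=S RR=S
after cmd 5 (t=47): FL=W FR=S RL=S RR=S
after cmd 6 (t=49): FL=W FR=W RL=S RR=S
after cmd 7 (t=53): FL=S FR=W RL=S RR=W


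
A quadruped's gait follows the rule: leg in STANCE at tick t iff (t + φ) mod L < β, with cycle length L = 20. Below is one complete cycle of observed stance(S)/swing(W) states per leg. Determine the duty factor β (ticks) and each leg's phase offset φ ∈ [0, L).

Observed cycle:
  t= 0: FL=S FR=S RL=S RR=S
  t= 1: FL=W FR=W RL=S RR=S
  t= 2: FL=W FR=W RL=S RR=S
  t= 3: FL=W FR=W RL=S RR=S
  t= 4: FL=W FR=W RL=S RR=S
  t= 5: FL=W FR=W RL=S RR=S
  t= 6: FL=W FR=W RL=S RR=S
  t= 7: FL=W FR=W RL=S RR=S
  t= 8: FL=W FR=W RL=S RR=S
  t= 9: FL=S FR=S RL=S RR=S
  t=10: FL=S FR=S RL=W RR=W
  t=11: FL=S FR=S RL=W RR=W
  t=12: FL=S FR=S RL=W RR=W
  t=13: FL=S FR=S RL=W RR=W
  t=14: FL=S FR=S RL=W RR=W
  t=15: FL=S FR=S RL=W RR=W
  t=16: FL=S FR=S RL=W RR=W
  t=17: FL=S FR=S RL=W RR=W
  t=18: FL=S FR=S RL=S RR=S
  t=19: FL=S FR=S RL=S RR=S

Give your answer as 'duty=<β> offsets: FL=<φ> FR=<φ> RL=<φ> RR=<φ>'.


duty β = stance ticks per leg = 12
FL: stance ticks = 12; W→S at t=9 → φ=11
FR: stance ticks = 12; W→S at t=9 → φ=11
RL: stance ticks = 12; W→S at t=18 → φ=2
RR: stance ticks = 12; W→S at t=18 → φ=2

duty=12 offsets: FL=11 FR=11 RL=2 RR=2


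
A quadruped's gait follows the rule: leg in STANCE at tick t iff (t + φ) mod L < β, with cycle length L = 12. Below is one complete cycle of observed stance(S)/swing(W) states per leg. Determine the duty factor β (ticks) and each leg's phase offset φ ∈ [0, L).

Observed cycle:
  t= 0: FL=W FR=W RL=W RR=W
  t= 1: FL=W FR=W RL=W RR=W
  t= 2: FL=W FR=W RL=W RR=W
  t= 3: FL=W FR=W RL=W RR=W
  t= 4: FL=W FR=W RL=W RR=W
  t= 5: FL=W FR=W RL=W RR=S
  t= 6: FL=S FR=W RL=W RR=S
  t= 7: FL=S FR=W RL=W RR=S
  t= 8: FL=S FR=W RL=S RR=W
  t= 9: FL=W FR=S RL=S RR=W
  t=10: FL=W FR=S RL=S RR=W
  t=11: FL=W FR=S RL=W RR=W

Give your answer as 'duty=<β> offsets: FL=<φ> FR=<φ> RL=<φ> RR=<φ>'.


duty β = stance ticks per leg = 3
FL: stance ticks = 3; W→S at t=6 → φ=6
FR: stance ticks = 3; W→S at t=9 → φ=3
RL: stance ticks = 3; W→S at t=8 → φ=4
RR: stance ticks = 3; W→S at t=5 → φ=7

duty=3 offsets: FL=6 FR=3 RL=4 RR=7


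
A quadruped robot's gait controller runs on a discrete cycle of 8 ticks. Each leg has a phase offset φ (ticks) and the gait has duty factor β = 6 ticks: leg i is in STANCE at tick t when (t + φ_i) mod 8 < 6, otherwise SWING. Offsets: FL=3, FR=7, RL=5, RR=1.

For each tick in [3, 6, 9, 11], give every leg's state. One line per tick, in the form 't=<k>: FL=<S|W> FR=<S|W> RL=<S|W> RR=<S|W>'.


t=3: phase=(6,2,0,4) vs β=6 → FL=W FR=S RL=S RR=S
t=6: phase=(1,5,3,7) vs β=6 → FL=S FR=S RL=S RR=W
t=9: phase=(4,0,6,2) vs β=6 → FL=S FR=S RL=W RR=S
t=11: phase=(6,2,0,4) vs β=6 → FL=W FR=S RL=S RR=S

t=3: FL=W FR=S RL=S RR=S
t=6: FL=S FR=S RL=S RR=W
t=9: FL=S FR=S RL=W RR=S
t=11: FL=W FR=S RL=S RR=S


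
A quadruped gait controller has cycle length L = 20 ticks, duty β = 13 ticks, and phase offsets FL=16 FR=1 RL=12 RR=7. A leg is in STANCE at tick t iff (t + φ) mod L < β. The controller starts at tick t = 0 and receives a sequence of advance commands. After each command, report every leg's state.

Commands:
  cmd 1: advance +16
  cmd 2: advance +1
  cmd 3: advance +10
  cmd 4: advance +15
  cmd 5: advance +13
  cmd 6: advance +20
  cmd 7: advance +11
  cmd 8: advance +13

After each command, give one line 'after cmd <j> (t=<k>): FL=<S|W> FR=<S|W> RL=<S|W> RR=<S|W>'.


after cmd 1 (t=16): FL=S FR=W RL=S RR=S
after cmd 2 (t=17): FL=W FR=W RL=S RR=S
after cmd 3 (t=27): FL=S FR=S RL=W RR=W
after cmd 4 (t=42): FL=W FR=S RL=W RR=S
after cmd 5 (t=55): FL=S FR=W RL=S RR=S
after cmd 6 (t=75): FL=S FR=W RL=S RR=S
after cmd 7 (t=86): FL=S FR=S RL=W RR=W
after cmd 8 (t=99): FL=W FR=S RL=S RR=S

start t=0: FL=W FR=S RL=S RR=S
cmd 1: advance +16 → t=16, phase=(12,17,8,3) → FL=S FR=W RL=S RR=S
cmd 2: advance +1 → t=17, phase=(13,18,9,4) → FL=W FR=W RL=S RR=S
cmd 3: advance +10 → t=27, phase=(3,8,19,14) → FL=S FR=S RL=W RR=W
cmd 4: advance +15 → t=42, phase=(18,3,14,9) → FL=W FR=S RL=W RR=S
cmd 5: advance +13 → t=55, phase=(11,16,7,2) → FL=S FR=W RL=S RR=S
cmd 6: advance +20 → t=75, phase=(11,16,7,2) → FL=S FR=W RL=S RR=S
cmd 7: advance +11 → t=86, phase=(2,7,18,13) → FL=S FR=S RL=W RR=W
cmd 8: advance +13 → t=99, phase=(15,0,11,6) → FL=W FR=S RL=S RR=S


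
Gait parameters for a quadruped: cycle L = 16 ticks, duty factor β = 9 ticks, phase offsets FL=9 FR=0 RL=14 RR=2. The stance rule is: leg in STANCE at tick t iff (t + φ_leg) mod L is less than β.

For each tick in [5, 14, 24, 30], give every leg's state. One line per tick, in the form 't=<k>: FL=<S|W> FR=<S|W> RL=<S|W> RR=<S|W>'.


t=5: phase=(14,5,3,7) vs β=9 → FL=W FR=S RL=S RR=S
t=14: phase=(7,14,12,0) vs β=9 → FL=S FR=W RL=W RR=S
t=24: phase=(1,8,6,10) vs β=9 → FL=S FR=S RL=S RR=W
t=30: phase=(7,14,12,0) vs β=9 → FL=S FR=W RL=W RR=S

t=5: FL=W FR=S RL=S RR=S
t=14: FL=S FR=W RL=W RR=S
t=24: FL=S FR=S RL=S RR=W
t=30: FL=S FR=W RL=W RR=S


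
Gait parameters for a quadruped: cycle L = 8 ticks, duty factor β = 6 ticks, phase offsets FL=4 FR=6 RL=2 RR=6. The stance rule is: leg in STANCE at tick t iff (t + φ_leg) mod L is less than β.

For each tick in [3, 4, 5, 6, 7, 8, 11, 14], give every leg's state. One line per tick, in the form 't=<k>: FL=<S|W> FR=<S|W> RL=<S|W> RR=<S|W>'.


t=3: FL=W FR=S RL=S RR=S
t=4: FL=S FR=S RL=W RR=S
t=5: FL=S FR=S RL=W RR=S
t=6: FL=S FR=S RL=S RR=S
t=7: FL=S FR=S RL=S RR=S
t=8: FL=S FR=W RL=S RR=W
t=11: FL=W FR=S RL=S RR=S
t=14: FL=S FR=S RL=S RR=S

t=3: phase=(7,1,5,1) vs β=6 → FL=W FR=S RL=S RR=S
t=4: phase=(0,2,6,2) vs β=6 → FL=S FR=S RL=W RR=S
t=5: phase=(1,3,7,3) vs β=6 → FL=S FR=S RL=W RR=S
t=6: phase=(2,4,0,4) vs β=6 → FL=S FR=S RL=S RR=S
t=7: phase=(3,5,1,5) vs β=6 → FL=S FR=S RL=S RR=S
t=8: phase=(4,6,2,6) vs β=6 → FL=S FR=W RL=S RR=W
t=11: phase=(7,1,5,1) vs β=6 → FL=W FR=S RL=S RR=S
t=14: phase=(2,4,0,4) vs β=6 → FL=S FR=S RL=S RR=S


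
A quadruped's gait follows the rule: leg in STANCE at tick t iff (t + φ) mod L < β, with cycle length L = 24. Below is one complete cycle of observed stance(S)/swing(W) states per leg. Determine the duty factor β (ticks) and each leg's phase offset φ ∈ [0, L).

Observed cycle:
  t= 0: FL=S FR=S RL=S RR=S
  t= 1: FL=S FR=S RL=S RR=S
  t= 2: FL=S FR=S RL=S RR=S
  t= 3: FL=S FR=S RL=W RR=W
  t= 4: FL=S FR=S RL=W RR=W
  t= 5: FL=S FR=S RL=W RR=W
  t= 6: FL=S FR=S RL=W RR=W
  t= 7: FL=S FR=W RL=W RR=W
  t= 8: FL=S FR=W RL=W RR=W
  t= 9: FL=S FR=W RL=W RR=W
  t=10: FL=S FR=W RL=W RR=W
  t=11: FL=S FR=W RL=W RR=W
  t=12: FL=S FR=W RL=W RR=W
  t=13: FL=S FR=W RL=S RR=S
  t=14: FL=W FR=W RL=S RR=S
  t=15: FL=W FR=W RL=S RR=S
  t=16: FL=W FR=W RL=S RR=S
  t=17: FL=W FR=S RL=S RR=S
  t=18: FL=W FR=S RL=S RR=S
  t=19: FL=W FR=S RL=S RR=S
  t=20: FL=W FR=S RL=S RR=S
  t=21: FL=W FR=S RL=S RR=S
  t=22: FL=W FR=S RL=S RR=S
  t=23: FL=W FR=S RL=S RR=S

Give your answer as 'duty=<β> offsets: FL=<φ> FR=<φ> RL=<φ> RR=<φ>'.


duty β = stance ticks per leg = 14
FL: stance ticks = 14; W→S at t=0 → φ=0
FR: stance ticks = 14; W→S at t=17 → φ=7
RL: stance ticks = 14; W→S at t=13 → φ=11
RR: stance ticks = 14; W→S at t=13 → φ=11

duty=14 offsets: FL=0 FR=7 RL=11 RR=11


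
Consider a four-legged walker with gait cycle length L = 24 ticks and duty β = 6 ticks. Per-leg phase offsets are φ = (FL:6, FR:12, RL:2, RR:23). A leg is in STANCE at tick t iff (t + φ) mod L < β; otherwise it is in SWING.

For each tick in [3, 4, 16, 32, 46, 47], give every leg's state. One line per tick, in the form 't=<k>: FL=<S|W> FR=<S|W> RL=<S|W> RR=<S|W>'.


t=3: FL=W FR=W RL=S RR=S
t=4: FL=W FR=W RL=W RR=S
t=16: FL=W FR=S RL=W RR=W
t=32: FL=W FR=W RL=W RR=W
t=46: FL=S FR=W RL=S RR=W
t=47: FL=S FR=W RL=S RR=W

t=3: phase=(9,15,5,2) vs β=6 → FL=W FR=W RL=S RR=S
t=4: phase=(10,16,6,3) vs β=6 → FL=W FR=W RL=W RR=S
t=16: phase=(22,4,18,15) vs β=6 → FL=W FR=S RL=W RR=W
t=32: phase=(14,20,10,7) vs β=6 → FL=W FR=W RL=W RR=W
t=46: phase=(4,10,0,21) vs β=6 → FL=S FR=W RL=S RR=W
t=47: phase=(5,11,1,22) vs β=6 → FL=S FR=W RL=S RR=W


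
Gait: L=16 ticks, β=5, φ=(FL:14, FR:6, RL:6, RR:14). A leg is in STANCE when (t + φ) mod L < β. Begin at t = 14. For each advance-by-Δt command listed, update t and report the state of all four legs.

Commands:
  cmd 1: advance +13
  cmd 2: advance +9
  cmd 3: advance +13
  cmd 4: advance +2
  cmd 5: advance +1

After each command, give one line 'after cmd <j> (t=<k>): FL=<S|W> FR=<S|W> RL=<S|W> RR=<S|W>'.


after cmd 1 (t=27): FL=W FR=S RL=S RR=W
after cmd 2 (t=36): FL=S FR=W RL=W RR=S
after cmd 3 (t=49): FL=W FR=W RL=W RR=W
after cmd 4 (t=51): FL=S FR=W RL=W RR=S
after cmd 5 (t=52): FL=S FR=W RL=W RR=S

start t=14: FL=W FR=S RL=S RR=W
cmd 1: advance +13 → t=27, phase=(9,1,1,9) → FL=W FR=S RL=S RR=W
cmd 2: advance +9 → t=36, phase=(2,10,10,2) → FL=S FR=W RL=W RR=S
cmd 3: advance +13 → t=49, phase=(15,7,7,15) → FL=W FR=W RL=W RR=W
cmd 4: advance +2 → t=51, phase=(1,9,9,1) → FL=S FR=W RL=W RR=S
cmd 5: advance +1 → t=52, phase=(2,10,10,2) → FL=S FR=W RL=W RR=S


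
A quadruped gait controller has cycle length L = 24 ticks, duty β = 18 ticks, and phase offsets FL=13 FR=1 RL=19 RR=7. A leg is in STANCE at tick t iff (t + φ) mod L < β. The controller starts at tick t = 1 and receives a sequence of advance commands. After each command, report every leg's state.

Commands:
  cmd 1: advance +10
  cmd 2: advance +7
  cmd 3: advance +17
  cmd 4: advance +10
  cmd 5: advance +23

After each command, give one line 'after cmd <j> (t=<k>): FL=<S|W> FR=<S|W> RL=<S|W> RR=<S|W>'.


after cmd 1 (t=11): FL=S FR=S RL=S RR=W
after cmd 2 (t=18): FL=S FR=W RL=S RR=S
after cmd 3 (t=35): FL=S FR=S RL=S RR=W
after cmd 4 (t=45): FL=S FR=W RL=S RR=S
after cmd 5 (t=68): FL=S FR=W RL=S RR=S

start t=1: FL=S FR=S RL=W RR=S
cmd 1: advance +10 → t=11, phase=(0,12,6,18) → FL=S FR=S RL=S RR=W
cmd 2: advance +7 → t=18, phase=(7,19,13,1) → FL=S FR=W RL=S RR=S
cmd 3: advance +17 → t=35, phase=(0,12,6,18) → FL=S FR=S RL=S RR=W
cmd 4: advance +10 → t=45, phase=(10,22,16,4) → FL=S FR=W RL=S RR=S
cmd 5: advance +23 → t=68, phase=(9,21,15,3) → FL=S FR=W RL=S RR=S


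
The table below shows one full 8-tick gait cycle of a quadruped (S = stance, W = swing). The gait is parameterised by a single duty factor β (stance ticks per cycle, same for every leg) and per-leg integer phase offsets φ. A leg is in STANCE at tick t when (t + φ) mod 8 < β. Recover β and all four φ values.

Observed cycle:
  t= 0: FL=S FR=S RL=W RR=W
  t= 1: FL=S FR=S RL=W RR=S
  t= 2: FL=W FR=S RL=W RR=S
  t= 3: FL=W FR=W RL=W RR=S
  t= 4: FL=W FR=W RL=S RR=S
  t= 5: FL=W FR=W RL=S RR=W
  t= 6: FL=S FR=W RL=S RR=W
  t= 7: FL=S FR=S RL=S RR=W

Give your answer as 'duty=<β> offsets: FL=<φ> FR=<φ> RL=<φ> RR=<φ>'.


duty=4 offsets: FL=2 FR=1 RL=4 RR=7

duty β = stance ticks per leg = 4
FL: stance ticks = 4; W→S at t=6 → φ=2
FR: stance ticks = 4; W→S at t=7 → φ=1
RL: stance ticks = 4; W→S at t=4 → φ=4
RR: stance ticks = 4; W→S at t=1 → φ=7


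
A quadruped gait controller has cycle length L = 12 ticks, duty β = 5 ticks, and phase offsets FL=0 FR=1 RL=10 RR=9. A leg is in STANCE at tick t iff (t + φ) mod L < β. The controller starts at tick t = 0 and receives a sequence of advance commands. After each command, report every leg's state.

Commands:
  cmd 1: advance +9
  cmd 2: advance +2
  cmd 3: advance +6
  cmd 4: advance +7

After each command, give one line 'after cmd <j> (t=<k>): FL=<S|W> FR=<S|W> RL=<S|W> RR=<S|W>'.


start t=0: FL=S FR=S RL=W RR=W
cmd 1: advance +9 → t=9, phase=(9,10,7,6) → FL=W FR=W RL=W RR=W
cmd 2: advance +2 → t=11, phase=(11,0,9,8) → FL=W FR=S RL=W RR=W
cmd 3: advance +6 → t=17, phase=(5,6,3,2) → FL=W FR=W RL=S RR=S
cmd 4: advance +7 → t=24, phase=(0,1,10,9) → FL=S FR=S RL=W RR=W

after cmd 1 (t=9): FL=W FR=W RL=W RR=W
after cmd 2 (t=11): FL=W FR=S RL=W RR=W
after cmd 3 (t=17): FL=W FR=W RL=S RR=S
after cmd 4 (t=24): FL=S FR=S RL=W RR=W


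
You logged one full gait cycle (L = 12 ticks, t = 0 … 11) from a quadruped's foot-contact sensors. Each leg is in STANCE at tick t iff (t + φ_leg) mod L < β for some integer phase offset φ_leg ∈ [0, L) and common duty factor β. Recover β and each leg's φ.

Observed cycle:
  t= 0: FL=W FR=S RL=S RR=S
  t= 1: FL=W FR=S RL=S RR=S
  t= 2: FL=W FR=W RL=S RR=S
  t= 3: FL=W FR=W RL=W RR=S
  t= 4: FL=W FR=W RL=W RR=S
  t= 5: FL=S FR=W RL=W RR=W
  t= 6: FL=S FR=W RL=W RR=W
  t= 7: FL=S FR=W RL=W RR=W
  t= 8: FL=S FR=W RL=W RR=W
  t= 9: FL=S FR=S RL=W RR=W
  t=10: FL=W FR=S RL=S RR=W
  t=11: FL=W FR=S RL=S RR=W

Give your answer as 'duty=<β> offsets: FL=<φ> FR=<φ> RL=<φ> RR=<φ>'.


duty=5 offsets: FL=7 FR=3 RL=2 RR=0

duty β = stance ticks per leg = 5
FL: stance ticks = 5; W→S at t=5 → φ=7
FR: stance ticks = 5; W→S at t=9 → φ=3
RL: stance ticks = 5; W→S at t=10 → φ=2
RR: stance ticks = 5; W→S at t=0 → φ=0


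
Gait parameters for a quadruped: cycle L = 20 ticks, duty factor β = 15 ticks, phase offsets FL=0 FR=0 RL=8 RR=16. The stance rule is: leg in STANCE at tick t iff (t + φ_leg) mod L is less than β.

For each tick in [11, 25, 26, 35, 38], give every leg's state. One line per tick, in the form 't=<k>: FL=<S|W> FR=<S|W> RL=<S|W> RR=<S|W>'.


t=11: FL=S FR=S RL=W RR=S
t=25: FL=S FR=S RL=S RR=S
t=26: FL=S FR=S RL=S RR=S
t=35: FL=W FR=W RL=S RR=S
t=38: FL=W FR=W RL=S RR=S

t=11: phase=(11,11,19,7) vs β=15 → FL=S FR=S RL=W RR=S
t=25: phase=(5,5,13,1) vs β=15 → FL=S FR=S RL=S RR=S
t=26: phase=(6,6,14,2) vs β=15 → FL=S FR=S RL=S RR=S
t=35: phase=(15,15,3,11) vs β=15 → FL=W FR=W RL=S RR=S
t=38: phase=(18,18,6,14) vs β=15 → FL=W FR=W RL=S RR=S


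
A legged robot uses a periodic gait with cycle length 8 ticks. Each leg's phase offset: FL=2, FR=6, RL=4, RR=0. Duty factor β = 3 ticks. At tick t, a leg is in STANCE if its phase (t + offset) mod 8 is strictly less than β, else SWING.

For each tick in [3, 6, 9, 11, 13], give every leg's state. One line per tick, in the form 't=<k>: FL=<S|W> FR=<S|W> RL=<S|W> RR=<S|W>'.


t=3: phase=(5,1,7,3) vs β=3 → FL=W FR=S RL=W RR=W
t=6: phase=(0,4,2,6) vs β=3 → FL=S FR=W RL=S RR=W
t=9: phase=(3,7,5,1) vs β=3 → FL=W FR=W RL=W RR=S
t=11: phase=(5,1,7,3) vs β=3 → FL=W FR=S RL=W RR=W
t=13: phase=(7,3,1,5) vs β=3 → FL=W FR=W RL=S RR=W

t=3: FL=W FR=S RL=W RR=W
t=6: FL=S FR=W RL=S RR=W
t=9: FL=W FR=W RL=W RR=S
t=11: FL=W FR=S RL=W RR=W
t=13: FL=W FR=W RL=S RR=W


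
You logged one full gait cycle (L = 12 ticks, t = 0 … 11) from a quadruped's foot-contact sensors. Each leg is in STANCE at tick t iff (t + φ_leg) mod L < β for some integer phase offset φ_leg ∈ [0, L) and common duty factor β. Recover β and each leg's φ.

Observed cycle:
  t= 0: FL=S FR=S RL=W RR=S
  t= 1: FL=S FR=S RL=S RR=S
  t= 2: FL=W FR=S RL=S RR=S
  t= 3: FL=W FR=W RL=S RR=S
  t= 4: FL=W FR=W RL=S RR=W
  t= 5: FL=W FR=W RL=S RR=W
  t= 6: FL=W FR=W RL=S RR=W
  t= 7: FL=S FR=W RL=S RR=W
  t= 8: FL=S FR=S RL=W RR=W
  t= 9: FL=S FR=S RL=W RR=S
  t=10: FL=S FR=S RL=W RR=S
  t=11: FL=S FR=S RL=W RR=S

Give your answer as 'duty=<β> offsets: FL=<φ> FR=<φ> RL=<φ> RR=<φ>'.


duty=7 offsets: FL=5 FR=4 RL=11 RR=3

duty β = stance ticks per leg = 7
FL: stance ticks = 7; W→S at t=7 → φ=5
FR: stance ticks = 7; W→S at t=8 → φ=4
RL: stance ticks = 7; W→S at t=1 → φ=11
RR: stance ticks = 7; W→S at t=9 → φ=3


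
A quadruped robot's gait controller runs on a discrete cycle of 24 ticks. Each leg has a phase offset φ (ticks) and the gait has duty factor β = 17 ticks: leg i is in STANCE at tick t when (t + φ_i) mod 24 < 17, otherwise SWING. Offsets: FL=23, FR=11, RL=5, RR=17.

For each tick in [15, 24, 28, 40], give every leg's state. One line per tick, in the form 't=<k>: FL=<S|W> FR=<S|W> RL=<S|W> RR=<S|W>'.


t=15: phase=(14,2,20,8) vs β=17 → FL=S FR=S RL=W RR=S
t=24: phase=(23,11,5,17) vs β=17 → FL=W FR=S RL=S RR=W
t=28: phase=(3,15,9,21) vs β=17 → FL=S FR=S RL=S RR=W
t=40: phase=(15,3,21,9) vs β=17 → FL=S FR=S RL=W RR=S

t=15: FL=S FR=S RL=W RR=S
t=24: FL=W FR=S RL=S RR=W
t=28: FL=S FR=S RL=S RR=W
t=40: FL=S FR=S RL=W RR=S


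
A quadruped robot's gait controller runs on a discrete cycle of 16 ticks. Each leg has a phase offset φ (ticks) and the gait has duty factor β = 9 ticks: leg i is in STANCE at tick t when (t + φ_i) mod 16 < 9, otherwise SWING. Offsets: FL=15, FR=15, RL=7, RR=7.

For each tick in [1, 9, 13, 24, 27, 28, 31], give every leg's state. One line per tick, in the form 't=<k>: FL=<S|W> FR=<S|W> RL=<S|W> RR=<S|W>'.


t=1: phase=(0,0,8,8) vs β=9 → FL=S FR=S RL=S RR=S
t=9: phase=(8,8,0,0) vs β=9 → FL=S FR=S RL=S RR=S
t=13: phase=(12,12,4,4) vs β=9 → FL=W FR=W RL=S RR=S
t=24: phase=(7,7,15,15) vs β=9 → FL=S FR=S RL=W RR=W
t=27: phase=(10,10,2,2) vs β=9 → FL=W FR=W RL=S RR=S
t=28: phase=(11,11,3,3) vs β=9 → FL=W FR=W RL=S RR=S
t=31: phase=(14,14,6,6) vs β=9 → FL=W FR=W RL=S RR=S

t=1: FL=S FR=S RL=S RR=S
t=9: FL=S FR=S RL=S RR=S
t=13: FL=W FR=W RL=S RR=S
t=24: FL=S FR=S RL=W RR=W
t=27: FL=W FR=W RL=S RR=S
t=28: FL=W FR=W RL=S RR=S
t=31: FL=W FR=W RL=S RR=S


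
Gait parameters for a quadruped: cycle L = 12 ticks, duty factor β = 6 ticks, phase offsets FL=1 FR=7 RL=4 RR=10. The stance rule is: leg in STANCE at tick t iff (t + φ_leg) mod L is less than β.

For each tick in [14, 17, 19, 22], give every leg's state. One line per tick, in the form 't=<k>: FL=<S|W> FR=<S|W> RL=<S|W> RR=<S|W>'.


t=14: phase=(3,9,6,0) vs β=6 → FL=S FR=W RL=W RR=S
t=17: phase=(6,0,9,3) vs β=6 → FL=W FR=S RL=W RR=S
t=19: phase=(8,2,11,5) vs β=6 → FL=W FR=S RL=W RR=S
t=22: phase=(11,5,2,8) vs β=6 → FL=W FR=S RL=S RR=W

t=14: FL=S FR=W RL=W RR=S
t=17: FL=W FR=S RL=W RR=S
t=19: FL=W FR=S RL=W RR=S
t=22: FL=W FR=S RL=S RR=W


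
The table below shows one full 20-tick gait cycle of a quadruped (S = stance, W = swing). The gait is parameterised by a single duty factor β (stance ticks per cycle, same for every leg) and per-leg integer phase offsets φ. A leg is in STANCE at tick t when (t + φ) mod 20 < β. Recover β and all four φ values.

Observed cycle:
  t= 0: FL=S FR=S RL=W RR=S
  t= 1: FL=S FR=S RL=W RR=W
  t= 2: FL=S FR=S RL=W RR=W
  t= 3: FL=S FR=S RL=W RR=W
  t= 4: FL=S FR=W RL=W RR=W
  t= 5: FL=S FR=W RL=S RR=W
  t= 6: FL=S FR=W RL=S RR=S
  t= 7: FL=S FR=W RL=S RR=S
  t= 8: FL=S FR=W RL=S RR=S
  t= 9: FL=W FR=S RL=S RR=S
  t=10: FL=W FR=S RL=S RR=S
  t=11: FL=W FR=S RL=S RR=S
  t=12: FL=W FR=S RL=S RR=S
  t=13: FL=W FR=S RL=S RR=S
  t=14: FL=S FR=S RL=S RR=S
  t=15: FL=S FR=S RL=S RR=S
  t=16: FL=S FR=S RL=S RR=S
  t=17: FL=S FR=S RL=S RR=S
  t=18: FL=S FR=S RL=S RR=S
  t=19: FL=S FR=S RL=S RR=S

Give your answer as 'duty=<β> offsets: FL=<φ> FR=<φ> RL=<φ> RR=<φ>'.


duty=15 offsets: FL=6 FR=11 RL=15 RR=14

duty β = stance ticks per leg = 15
FL: stance ticks = 15; W→S at t=14 → φ=6
FR: stance ticks = 15; W→S at t=9 → φ=11
RL: stance ticks = 15; W→S at t=5 → φ=15
RR: stance ticks = 15; W→S at t=6 → φ=14


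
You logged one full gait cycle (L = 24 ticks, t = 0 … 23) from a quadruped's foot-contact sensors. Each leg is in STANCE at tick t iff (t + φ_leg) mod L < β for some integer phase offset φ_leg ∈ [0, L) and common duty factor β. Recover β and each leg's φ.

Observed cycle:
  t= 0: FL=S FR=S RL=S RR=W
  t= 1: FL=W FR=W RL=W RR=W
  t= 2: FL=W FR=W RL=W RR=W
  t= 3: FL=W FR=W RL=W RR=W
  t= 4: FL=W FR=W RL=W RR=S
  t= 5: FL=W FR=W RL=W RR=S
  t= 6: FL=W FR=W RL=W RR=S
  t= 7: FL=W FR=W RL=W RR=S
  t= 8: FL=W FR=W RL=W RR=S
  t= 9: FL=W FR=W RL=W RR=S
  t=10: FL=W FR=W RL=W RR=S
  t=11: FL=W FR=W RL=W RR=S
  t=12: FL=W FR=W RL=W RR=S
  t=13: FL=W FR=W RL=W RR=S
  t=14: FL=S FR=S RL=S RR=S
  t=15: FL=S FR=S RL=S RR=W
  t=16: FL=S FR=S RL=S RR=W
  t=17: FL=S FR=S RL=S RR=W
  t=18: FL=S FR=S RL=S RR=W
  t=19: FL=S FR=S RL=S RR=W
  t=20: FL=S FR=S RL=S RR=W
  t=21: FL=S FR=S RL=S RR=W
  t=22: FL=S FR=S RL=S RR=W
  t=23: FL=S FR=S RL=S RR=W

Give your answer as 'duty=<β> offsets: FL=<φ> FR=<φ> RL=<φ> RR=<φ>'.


duty=11 offsets: FL=10 FR=10 RL=10 RR=20

duty β = stance ticks per leg = 11
FL: stance ticks = 11; W→S at t=14 → φ=10
FR: stance ticks = 11; W→S at t=14 → φ=10
RL: stance ticks = 11; W→S at t=14 → φ=10
RR: stance ticks = 11; W→S at t=4 → φ=20


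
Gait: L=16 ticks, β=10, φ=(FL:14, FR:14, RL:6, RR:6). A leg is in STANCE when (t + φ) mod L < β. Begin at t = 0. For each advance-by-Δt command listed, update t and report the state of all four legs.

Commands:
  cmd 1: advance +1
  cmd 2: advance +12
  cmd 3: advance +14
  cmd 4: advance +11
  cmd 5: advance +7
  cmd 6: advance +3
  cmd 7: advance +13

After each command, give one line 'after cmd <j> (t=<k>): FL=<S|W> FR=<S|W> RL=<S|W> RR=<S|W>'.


start t=0: FL=W FR=W RL=S RR=S
cmd 1: advance +1 → t=1, phase=(15,15,7,7) → FL=W FR=W RL=S RR=S
cmd 2: advance +12 → t=13, phase=(11,11,3,3) → FL=W FR=W RL=S RR=S
cmd 3: advance +14 → t=27, phase=(9,9,1,1) → FL=S FR=S RL=S RR=S
cmd 4: advance +11 → t=38, phase=(4,4,12,12) → FL=S FR=S RL=W RR=W
cmd 5: advance +7 → t=45, phase=(11,11,3,3) → FL=W FR=W RL=S RR=S
cmd 6: advance +3 → t=48, phase=(14,14,6,6) → FL=W FR=W RL=S RR=S
cmd 7: advance +13 → t=61, phase=(11,11,3,3) → FL=W FR=W RL=S RR=S

after cmd 1 (t=1): FL=W FR=W RL=S RR=S
after cmd 2 (t=13): FL=W FR=W RL=S RR=S
after cmd 3 (t=27): FL=S FR=S RL=S RR=S
after cmd 4 (t=38): FL=S FR=S RL=W RR=W
after cmd 5 (t=45): FL=W FR=W RL=S RR=S
after cmd 6 (t=48): FL=W FR=W RL=S RR=S
after cmd 7 (t=61): FL=W FR=W RL=S RR=S


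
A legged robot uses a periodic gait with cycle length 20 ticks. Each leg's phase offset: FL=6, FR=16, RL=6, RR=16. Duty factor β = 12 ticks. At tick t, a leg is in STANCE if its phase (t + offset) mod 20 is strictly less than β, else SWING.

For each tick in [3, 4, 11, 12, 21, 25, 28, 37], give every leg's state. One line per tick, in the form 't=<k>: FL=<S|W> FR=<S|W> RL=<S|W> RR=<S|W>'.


t=3: phase=(9,19,9,19) vs β=12 → FL=S FR=W RL=S RR=W
t=4: phase=(10,0,10,0) vs β=12 → FL=S FR=S RL=S RR=S
t=11: phase=(17,7,17,7) vs β=12 → FL=W FR=S RL=W RR=S
t=12: phase=(18,8,18,8) vs β=12 → FL=W FR=S RL=W RR=S
t=21: phase=(7,17,7,17) vs β=12 → FL=S FR=W RL=S RR=W
t=25: phase=(11,1,11,1) vs β=12 → FL=S FR=S RL=S RR=S
t=28: phase=(14,4,14,4) vs β=12 → FL=W FR=S RL=W RR=S
t=37: phase=(3,13,3,13) vs β=12 → FL=S FR=W RL=S RR=W

t=3: FL=S FR=W RL=S RR=W
t=4: FL=S FR=S RL=S RR=S
t=11: FL=W FR=S RL=W RR=S
t=12: FL=W FR=S RL=W RR=S
t=21: FL=S FR=W RL=S RR=W
t=25: FL=S FR=S RL=S RR=S
t=28: FL=W FR=S RL=W RR=S
t=37: FL=S FR=W RL=S RR=W


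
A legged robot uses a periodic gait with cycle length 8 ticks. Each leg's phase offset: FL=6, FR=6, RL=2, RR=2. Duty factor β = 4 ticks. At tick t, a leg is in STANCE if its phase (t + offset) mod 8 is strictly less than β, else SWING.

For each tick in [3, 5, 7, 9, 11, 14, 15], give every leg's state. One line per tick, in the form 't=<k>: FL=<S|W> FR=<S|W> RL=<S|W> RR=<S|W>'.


t=3: FL=S FR=S RL=W RR=W
t=5: FL=S FR=S RL=W RR=W
t=7: FL=W FR=W RL=S RR=S
t=9: FL=W FR=W RL=S RR=S
t=11: FL=S FR=S RL=W RR=W
t=14: FL=W FR=W RL=S RR=S
t=15: FL=W FR=W RL=S RR=S

t=3: phase=(1,1,5,5) vs β=4 → FL=S FR=S RL=W RR=W
t=5: phase=(3,3,7,7) vs β=4 → FL=S FR=S RL=W RR=W
t=7: phase=(5,5,1,1) vs β=4 → FL=W FR=W RL=S RR=S
t=9: phase=(7,7,3,3) vs β=4 → FL=W FR=W RL=S RR=S
t=11: phase=(1,1,5,5) vs β=4 → FL=S FR=S RL=W RR=W
t=14: phase=(4,4,0,0) vs β=4 → FL=W FR=W RL=S RR=S
t=15: phase=(5,5,1,1) vs β=4 → FL=W FR=W RL=S RR=S


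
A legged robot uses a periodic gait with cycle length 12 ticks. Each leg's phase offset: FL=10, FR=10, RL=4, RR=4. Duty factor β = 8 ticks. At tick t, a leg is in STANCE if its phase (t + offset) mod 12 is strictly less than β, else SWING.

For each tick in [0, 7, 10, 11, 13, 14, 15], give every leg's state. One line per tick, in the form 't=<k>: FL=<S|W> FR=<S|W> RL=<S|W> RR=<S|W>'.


t=0: FL=W FR=W RL=S RR=S
t=7: FL=S FR=S RL=W RR=W
t=10: FL=W FR=W RL=S RR=S
t=11: FL=W FR=W RL=S RR=S
t=13: FL=W FR=W RL=S RR=S
t=14: FL=S FR=S RL=S RR=S
t=15: FL=S FR=S RL=S RR=S

t=0: phase=(10,10,4,4) vs β=8 → FL=W FR=W RL=S RR=S
t=7: phase=(5,5,11,11) vs β=8 → FL=S FR=S RL=W RR=W
t=10: phase=(8,8,2,2) vs β=8 → FL=W FR=W RL=S RR=S
t=11: phase=(9,9,3,3) vs β=8 → FL=W FR=W RL=S RR=S
t=13: phase=(11,11,5,5) vs β=8 → FL=W FR=W RL=S RR=S
t=14: phase=(0,0,6,6) vs β=8 → FL=S FR=S RL=S RR=S
t=15: phase=(1,1,7,7) vs β=8 → FL=S FR=S RL=S RR=S


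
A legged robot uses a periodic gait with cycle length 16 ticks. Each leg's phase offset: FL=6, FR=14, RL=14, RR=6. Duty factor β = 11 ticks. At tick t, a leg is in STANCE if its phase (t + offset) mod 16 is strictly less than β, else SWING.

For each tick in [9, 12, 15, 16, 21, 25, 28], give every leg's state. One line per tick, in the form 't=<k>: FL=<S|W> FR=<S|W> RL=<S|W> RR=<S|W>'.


t=9: phase=(15,7,7,15) vs β=11 → FL=W FR=S RL=S RR=W
t=12: phase=(2,10,10,2) vs β=11 → FL=S FR=S RL=S RR=S
t=15: phase=(5,13,13,5) vs β=11 → FL=S FR=W RL=W RR=S
t=16: phase=(6,14,14,6) vs β=11 → FL=S FR=W RL=W RR=S
t=21: phase=(11,3,3,11) vs β=11 → FL=W FR=S RL=S RR=W
t=25: phase=(15,7,7,15) vs β=11 → FL=W FR=S RL=S RR=W
t=28: phase=(2,10,10,2) vs β=11 → FL=S FR=S RL=S RR=S

t=9: FL=W FR=S RL=S RR=W
t=12: FL=S FR=S RL=S RR=S
t=15: FL=S FR=W RL=W RR=S
t=16: FL=S FR=W RL=W RR=S
t=21: FL=W FR=S RL=S RR=W
t=25: FL=W FR=S RL=S RR=W
t=28: FL=S FR=S RL=S RR=S


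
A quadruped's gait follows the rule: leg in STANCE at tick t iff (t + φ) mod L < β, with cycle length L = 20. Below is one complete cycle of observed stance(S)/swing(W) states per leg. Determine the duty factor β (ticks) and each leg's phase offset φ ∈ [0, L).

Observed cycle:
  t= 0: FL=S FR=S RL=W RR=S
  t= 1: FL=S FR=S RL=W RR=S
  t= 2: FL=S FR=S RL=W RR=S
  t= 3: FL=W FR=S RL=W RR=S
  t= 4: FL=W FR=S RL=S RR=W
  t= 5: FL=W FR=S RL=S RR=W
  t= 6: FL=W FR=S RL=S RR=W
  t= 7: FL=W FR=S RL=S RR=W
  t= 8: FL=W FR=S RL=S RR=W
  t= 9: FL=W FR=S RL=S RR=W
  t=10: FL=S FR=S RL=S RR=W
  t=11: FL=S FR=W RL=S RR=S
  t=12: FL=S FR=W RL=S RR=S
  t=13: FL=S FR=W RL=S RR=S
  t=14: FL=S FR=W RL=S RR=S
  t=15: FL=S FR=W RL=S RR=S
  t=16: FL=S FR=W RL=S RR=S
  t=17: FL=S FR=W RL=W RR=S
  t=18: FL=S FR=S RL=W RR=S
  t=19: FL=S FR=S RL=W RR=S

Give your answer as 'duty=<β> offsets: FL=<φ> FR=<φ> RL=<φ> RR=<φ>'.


duty=13 offsets: FL=10 FR=2 RL=16 RR=9

duty β = stance ticks per leg = 13
FL: stance ticks = 13; W→S at t=10 → φ=10
FR: stance ticks = 13; W→S at t=18 → φ=2
RL: stance ticks = 13; W→S at t=4 → φ=16
RR: stance ticks = 13; W→S at t=11 → φ=9


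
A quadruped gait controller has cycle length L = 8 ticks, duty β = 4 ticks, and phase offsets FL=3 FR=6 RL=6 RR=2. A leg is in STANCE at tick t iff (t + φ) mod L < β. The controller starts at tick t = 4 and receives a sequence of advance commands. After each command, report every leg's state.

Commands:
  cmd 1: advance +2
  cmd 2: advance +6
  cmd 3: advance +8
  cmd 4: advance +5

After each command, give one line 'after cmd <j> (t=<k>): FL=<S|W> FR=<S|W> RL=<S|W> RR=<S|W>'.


start t=4: FL=W FR=S RL=S RR=W
cmd 1: advance +2 → t=6, phase=(1,4,4,0) → FL=S FR=W RL=W RR=S
cmd 2: advance +6 → t=12, phase=(7,2,2,6) → FL=W FR=S RL=S RR=W
cmd 3: advance +8 → t=20, phase=(7,2,2,6) → FL=W FR=S RL=S RR=W
cmd 4: advance +5 → t=25, phase=(4,7,7,3) → FL=W FR=W RL=W RR=S

after cmd 1 (t=6): FL=S FR=W RL=W RR=S
after cmd 2 (t=12): FL=W FR=S RL=S RR=W
after cmd 3 (t=20): FL=W FR=S RL=S RR=W
after cmd 4 (t=25): FL=W FR=W RL=W RR=S


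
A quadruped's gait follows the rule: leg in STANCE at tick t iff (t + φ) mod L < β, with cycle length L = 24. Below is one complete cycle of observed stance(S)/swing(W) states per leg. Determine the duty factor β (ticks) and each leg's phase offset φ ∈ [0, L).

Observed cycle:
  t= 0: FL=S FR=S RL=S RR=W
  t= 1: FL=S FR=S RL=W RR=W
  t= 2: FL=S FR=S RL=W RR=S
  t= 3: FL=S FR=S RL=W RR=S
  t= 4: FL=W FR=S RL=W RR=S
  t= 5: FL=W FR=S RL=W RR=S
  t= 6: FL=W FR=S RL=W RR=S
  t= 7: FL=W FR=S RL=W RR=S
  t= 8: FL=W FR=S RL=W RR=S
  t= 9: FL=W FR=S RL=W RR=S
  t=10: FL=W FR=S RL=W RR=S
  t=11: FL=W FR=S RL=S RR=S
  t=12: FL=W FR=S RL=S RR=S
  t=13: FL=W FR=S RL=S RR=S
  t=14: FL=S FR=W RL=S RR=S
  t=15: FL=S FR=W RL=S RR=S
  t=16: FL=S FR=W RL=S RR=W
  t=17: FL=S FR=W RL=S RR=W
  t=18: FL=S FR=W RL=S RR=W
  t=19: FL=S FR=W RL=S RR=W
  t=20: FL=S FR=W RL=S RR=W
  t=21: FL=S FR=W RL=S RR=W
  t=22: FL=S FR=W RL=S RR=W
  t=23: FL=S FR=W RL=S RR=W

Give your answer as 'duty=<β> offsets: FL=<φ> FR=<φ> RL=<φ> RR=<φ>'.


duty=14 offsets: FL=10 FR=0 RL=13 RR=22

duty β = stance ticks per leg = 14
FL: stance ticks = 14; W→S at t=14 → φ=10
FR: stance ticks = 14; W→S at t=0 → φ=0
RL: stance ticks = 14; W→S at t=11 → φ=13
RR: stance ticks = 14; W→S at t=2 → φ=22


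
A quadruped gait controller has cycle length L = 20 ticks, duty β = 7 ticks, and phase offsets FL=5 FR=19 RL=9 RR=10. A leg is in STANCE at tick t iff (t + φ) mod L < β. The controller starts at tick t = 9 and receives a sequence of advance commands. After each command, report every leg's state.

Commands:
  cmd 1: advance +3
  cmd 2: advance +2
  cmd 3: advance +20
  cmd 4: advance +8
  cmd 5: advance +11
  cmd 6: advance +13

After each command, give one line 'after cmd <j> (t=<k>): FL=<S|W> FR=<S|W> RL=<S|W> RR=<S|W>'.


start t=9: FL=W FR=W RL=W RR=W
cmd 1: advance +3 → t=12, phase=(17,11,1,2) → FL=W FR=W RL=S RR=S
cmd 2: advance +2 → t=14, phase=(19,13,3,4) → FL=W FR=W RL=S RR=S
cmd 3: advance +20 → t=34, phase=(19,13,3,4) → FL=W FR=W RL=S RR=S
cmd 4: advance +8 → t=42, phase=(7,1,11,12) → FL=W FR=S RL=W RR=W
cmd 5: advance +11 → t=53, phase=(18,12,2,3) → FL=W FR=W RL=S RR=S
cmd 6: advance +13 → t=66, phase=(11,5,15,16) → FL=W FR=S RL=W RR=W

after cmd 1 (t=12): FL=W FR=W RL=S RR=S
after cmd 2 (t=14): FL=W FR=W RL=S RR=S
after cmd 3 (t=34): FL=W FR=W RL=S RR=S
after cmd 4 (t=42): FL=W FR=S RL=W RR=W
after cmd 5 (t=53): FL=W FR=W RL=S RR=S
after cmd 6 (t=66): FL=W FR=S RL=W RR=W


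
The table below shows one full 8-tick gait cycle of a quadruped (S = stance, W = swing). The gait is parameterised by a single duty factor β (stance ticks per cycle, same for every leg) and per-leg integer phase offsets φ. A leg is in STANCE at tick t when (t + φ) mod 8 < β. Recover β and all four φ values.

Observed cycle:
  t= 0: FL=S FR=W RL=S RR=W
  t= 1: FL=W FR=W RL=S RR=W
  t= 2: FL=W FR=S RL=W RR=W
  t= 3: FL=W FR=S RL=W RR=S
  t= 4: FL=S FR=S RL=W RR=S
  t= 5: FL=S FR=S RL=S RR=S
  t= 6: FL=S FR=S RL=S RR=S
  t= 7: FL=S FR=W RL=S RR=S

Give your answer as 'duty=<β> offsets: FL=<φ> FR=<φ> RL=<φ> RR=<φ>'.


duty β = stance ticks per leg = 5
FL: stance ticks = 5; W→S at t=4 → φ=4
FR: stance ticks = 5; W→S at t=2 → φ=6
RL: stance ticks = 5; W→S at t=5 → φ=3
RR: stance ticks = 5; W→S at t=3 → φ=5

duty=5 offsets: FL=4 FR=6 RL=3 RR=5
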